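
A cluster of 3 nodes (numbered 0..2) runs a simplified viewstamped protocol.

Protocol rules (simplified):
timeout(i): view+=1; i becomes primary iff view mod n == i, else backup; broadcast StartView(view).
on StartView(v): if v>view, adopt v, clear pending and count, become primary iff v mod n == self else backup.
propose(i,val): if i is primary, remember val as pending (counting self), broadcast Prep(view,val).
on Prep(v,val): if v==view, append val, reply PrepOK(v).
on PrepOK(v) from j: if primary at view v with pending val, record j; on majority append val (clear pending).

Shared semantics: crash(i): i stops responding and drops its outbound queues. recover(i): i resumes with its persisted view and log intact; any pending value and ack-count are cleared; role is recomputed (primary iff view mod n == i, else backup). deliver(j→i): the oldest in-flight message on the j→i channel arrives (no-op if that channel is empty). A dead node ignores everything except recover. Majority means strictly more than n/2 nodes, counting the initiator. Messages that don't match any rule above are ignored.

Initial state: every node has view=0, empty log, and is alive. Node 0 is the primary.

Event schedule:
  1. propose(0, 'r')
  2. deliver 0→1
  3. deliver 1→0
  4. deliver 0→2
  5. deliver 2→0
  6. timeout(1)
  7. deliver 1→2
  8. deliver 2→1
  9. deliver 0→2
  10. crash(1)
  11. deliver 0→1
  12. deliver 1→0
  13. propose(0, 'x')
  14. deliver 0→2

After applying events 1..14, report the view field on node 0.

e1 propose(0,'r'): ·
e2 deliver 0→1: 1[back,v=0,r]
e3 deliver 1→0: 0[prim,v=0,r]
e4 deliver 0→2: 2[back,v=0,r]
e5 deliver 2→0: ·
e6 timeout(1): 1[prim,v=1,r]
e7 deliver 1→2: 2[back,v=1,r]
e8 deliver 2→1: ·
e9 deliver 0→2: ·
e10 crash(1): 1[✗prim,v=1,r]
e11 deliver 0→1: ·
e12 deliver 1→0: ·
e13 propose(0,'x'): ·
e14 deliver 0→2: ·

0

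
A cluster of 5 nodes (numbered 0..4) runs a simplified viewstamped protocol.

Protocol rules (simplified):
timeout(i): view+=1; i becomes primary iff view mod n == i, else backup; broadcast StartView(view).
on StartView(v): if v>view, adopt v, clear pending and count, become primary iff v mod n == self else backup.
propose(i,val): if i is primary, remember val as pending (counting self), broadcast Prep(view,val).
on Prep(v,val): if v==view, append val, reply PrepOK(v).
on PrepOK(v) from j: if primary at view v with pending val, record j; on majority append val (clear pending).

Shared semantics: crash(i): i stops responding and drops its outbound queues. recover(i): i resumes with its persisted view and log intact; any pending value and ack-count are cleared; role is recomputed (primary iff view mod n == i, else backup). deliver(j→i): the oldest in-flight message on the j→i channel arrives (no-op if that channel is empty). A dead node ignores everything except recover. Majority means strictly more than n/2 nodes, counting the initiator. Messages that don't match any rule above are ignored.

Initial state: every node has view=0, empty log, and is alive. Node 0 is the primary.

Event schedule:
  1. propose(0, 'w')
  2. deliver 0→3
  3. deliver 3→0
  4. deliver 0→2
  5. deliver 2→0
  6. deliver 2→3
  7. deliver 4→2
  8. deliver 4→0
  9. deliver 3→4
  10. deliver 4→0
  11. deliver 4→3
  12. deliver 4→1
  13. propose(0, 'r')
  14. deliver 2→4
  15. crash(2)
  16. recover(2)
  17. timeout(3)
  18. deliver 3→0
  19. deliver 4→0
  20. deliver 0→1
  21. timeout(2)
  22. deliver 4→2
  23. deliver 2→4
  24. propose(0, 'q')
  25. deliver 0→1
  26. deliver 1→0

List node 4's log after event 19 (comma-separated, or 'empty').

[1] propose(0,'w') → ∅
[2] deliver 0→3 → N3(back v0 [w])
[3] deliver 3→0 → ∅
[4] deliver 0→2 → N2(back v0 [w])
[5] deliver 2→0 → N0(prim v0 [w])
[6] deliver 2→3 → ∅
[7] deliver 4→2 → ∅
[8] deliver 4→0 → ∅
[9] deliver 3→4 → ∅
[10] deliver 4→0 → ∅
[11] deliver 4→3 → ∅
[12] deliver 4→1 → ∅
[13] propose(0,'r') → ∅
[14] deliver 2→4 → ∅
[15] crash(2) → N2(✗back v0 [w])
[16] recover(2) → N2(back v0 [w])
[17] timeout(3) → N3(back v1 [w])
[18] deliver 3→0 → N0(back v1 [w])
[19] deliver 4→0 → ∅

empty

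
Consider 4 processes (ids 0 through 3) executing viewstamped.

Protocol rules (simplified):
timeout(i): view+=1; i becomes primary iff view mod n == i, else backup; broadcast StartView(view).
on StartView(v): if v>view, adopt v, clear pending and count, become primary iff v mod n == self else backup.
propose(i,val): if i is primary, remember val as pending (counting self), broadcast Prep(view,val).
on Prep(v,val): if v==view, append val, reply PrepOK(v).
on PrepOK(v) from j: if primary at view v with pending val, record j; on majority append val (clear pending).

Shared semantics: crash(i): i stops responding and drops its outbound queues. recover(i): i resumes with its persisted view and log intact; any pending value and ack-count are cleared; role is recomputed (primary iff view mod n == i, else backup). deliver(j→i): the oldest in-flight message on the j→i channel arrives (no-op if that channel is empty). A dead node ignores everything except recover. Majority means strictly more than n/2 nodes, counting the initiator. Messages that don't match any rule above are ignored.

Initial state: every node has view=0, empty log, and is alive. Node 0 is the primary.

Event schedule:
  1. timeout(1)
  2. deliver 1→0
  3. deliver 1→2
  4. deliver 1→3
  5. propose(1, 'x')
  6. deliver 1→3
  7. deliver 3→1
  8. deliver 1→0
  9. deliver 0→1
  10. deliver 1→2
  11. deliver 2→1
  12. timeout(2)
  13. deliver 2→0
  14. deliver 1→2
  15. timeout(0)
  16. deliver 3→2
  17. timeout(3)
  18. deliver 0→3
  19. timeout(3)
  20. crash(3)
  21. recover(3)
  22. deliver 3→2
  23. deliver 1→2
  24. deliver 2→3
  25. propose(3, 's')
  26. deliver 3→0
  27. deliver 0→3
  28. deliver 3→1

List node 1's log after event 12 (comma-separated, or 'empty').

x

[1] timeout(1) → N1(prim v1 [-])
[2] deliver 1→0 → N0(back v1 [-])
[3] deliver 1→2 → N2(back v1 [-])
[4] deliver 1→3 → N3(back v1 [-])
[5] propose(1,'x') → ∅
[6] deliver 1→3 → N3(back v1 [x])
[7] deliver 3→1 → ∅
[8] deliver 1→0 → N0(back v1 [x])
[9] deliver 0→1 → N1(prim v1 [x])
[10] deliver 1→2 → N2(back v1 [x])
[11] deliver 2→1 → ∅
[12] timeout(2) → N2(prim v2 [x])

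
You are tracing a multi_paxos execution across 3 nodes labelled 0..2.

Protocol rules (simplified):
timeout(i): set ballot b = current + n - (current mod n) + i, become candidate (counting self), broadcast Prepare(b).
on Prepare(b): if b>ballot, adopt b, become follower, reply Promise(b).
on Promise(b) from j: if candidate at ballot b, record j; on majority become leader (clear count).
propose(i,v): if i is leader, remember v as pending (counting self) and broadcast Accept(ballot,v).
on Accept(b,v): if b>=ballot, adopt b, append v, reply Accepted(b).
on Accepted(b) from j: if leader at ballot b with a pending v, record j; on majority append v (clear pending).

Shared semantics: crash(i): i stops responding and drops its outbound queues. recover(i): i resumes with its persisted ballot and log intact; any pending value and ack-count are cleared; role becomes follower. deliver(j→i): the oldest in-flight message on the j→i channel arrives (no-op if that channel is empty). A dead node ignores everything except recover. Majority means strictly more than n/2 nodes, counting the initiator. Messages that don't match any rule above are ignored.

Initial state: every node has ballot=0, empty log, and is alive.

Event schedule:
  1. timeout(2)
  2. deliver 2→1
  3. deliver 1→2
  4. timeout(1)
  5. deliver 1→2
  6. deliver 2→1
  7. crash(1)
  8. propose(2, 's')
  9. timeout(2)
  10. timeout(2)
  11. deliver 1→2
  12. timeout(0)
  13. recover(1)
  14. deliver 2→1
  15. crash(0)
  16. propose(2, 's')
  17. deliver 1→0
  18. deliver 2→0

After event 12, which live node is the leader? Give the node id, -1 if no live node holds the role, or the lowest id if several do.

-1

1. timeout(2):  <2:cand b5 ->
2. deliver 2→1:  <1:foll b5 ->
3. deliver 1→2:  <2:lead b5 ->
4. timeout(1):  <1:cand b7 ->
5. deliver 1→2:  <2:foll b7 ->
6. deliver 2→1:  <1:lead b7 ->
7. crash(1):  <1:✗lead b7 ->
8. propose(2,'s'):  nop
9. timeout(2):  <2:cand b11 ->
10. timeout(2):  <2:cand b14 ->
11. deliver 1→2:  nop
12. timeout(0):  <0:cand b3 ->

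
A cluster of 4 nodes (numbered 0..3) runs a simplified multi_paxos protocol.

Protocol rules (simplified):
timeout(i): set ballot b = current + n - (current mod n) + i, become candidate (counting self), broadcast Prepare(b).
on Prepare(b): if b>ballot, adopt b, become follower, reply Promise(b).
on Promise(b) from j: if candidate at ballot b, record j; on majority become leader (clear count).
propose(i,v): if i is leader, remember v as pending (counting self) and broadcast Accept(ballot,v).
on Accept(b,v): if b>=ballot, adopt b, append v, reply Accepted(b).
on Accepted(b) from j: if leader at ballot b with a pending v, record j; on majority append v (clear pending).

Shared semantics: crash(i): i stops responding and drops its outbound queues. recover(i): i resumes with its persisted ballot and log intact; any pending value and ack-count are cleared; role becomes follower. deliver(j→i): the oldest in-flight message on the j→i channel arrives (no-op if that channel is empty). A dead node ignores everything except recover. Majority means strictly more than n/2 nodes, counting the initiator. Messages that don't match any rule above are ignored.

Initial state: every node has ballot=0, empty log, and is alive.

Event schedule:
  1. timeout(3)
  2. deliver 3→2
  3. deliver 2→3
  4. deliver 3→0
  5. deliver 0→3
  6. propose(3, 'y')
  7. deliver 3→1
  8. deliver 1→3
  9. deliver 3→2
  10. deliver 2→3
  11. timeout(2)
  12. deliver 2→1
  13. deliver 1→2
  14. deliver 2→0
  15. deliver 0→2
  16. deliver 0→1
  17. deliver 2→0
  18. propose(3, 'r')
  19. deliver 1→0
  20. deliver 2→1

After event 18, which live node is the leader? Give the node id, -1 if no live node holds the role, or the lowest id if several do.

2

step 1 timeout(3): 3={cand,b=7,log=-}
step 2 deliver 3→2: 2={foll,b=7,log=-}
step 3 deliver 2→3: —
step 4 deliver 3→0: 0={foll,b=7,log=-}
step 5 deliver 0→3: 3={lead,b=7,log=-}
step 6 propose(3,'y'): —
step 7 deliver 3→1: 1={foll,b=7,log=-}
step 8 deliver 1→3: —
step 9 deliver 3→2: 2={foll,b=7,log=y}
step 10 deliver 2→3: —
step 11 timeout(2): 2={cand,b=10,log=y}
step 12 deliver 2→1: 1={foll,b=10,log=-}
step 13 deliver 1→2: —
step 14 deliver 2→0: 0={foll,b=10,log=-}
step 15 deliver 0→2: 2={lead,b=10,log=y}
step 16 deliver 0→1: —
step 17 deliver 2→0: —
step 18 propose(3,'r'): —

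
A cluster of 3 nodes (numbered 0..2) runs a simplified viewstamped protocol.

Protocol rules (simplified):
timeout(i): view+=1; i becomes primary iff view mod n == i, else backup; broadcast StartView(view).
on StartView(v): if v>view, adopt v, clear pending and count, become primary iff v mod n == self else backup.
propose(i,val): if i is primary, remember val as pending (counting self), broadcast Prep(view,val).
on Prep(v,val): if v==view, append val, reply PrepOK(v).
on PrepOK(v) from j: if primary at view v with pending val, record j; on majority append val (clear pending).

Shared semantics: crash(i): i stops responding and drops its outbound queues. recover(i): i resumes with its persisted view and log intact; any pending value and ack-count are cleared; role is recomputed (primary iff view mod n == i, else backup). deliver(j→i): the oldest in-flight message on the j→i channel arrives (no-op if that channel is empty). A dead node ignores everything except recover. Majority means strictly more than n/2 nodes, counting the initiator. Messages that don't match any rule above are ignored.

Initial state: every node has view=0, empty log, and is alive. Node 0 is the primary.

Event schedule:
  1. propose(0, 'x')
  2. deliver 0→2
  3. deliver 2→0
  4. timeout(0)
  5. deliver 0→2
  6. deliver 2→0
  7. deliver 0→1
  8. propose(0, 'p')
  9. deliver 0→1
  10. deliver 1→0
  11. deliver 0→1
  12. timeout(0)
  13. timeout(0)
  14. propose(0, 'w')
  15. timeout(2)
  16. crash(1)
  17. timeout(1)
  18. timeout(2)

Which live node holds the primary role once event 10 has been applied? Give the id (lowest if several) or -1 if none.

1. propose(0,'x'):  nop
2. deliver 0→2:  <2:back v0 x>
3. deliver 2→0:  <0:prim v0 x>
4. timeout(0):  <0:back v1 x>
5. deliver 0→2:  <2:back v1 x>
6. deliver 2→0:  nop
7. deliver 0→1:  <1:back v0 x>
8. propose(0,'p'):  nop
9. deliver 0→1:  <1:prim v1 x>
10. deliver 1→0:  nop

1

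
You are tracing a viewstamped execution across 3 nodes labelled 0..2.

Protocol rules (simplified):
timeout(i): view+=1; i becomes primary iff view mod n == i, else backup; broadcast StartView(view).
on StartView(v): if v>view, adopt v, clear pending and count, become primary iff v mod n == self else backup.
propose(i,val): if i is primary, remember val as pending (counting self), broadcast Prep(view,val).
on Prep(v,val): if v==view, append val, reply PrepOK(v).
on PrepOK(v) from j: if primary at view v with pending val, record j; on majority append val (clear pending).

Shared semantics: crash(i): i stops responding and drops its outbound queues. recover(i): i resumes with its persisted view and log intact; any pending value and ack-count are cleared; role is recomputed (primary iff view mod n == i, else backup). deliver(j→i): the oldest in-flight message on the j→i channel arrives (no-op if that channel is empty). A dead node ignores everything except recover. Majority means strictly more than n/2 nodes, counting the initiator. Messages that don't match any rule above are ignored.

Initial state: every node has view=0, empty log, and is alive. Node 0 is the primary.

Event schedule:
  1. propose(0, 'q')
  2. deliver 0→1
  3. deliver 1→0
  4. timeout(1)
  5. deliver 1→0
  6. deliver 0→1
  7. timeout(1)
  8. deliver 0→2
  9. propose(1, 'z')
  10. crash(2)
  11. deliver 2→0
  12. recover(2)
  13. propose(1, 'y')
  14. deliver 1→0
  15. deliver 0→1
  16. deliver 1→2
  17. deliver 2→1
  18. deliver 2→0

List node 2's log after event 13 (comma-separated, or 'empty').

q

1. propose(0,'q'):  nop
2. deliver 0→1:  <1:back v0 q>
3. deliver 1→0:  <0:prim v0 q>
4. timeout(1):  <1:prim v1 q>
5. deliver 1→0:  <0:back v1 q>
6. deliver 0→1:  nop
7. timeout(1):  <1:back v2 q>
8. deliver 0→2:  <2:back v0 q>
9. propose(1,'z'):  nop
10. crash(2):  <2:✗back v0 q>
11. deliver 2→0:  nop
12. recover(2):  <2:back v0 q>
13. propose(1,'y'):  nop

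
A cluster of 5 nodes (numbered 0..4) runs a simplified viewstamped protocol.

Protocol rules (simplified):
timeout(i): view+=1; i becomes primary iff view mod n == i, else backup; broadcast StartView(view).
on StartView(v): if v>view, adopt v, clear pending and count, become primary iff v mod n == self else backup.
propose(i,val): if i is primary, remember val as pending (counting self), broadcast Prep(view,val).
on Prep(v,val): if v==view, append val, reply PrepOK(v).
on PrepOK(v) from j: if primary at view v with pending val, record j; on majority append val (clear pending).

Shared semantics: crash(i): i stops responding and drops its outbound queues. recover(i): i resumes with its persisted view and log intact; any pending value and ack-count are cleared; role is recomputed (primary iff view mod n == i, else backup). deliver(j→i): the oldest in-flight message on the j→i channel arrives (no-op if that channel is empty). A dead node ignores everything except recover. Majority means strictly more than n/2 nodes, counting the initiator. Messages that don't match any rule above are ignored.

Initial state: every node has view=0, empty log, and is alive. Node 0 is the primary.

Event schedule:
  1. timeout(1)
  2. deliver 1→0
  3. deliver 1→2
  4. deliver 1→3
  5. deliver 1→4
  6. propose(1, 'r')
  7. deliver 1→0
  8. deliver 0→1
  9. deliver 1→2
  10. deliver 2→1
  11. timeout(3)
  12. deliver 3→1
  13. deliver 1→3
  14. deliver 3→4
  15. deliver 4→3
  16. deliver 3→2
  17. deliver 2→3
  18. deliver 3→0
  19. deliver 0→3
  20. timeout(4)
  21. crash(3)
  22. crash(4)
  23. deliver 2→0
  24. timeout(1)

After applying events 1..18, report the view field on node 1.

2

[1] timeout(1) → N1(prim v1 [-])
[2] deliver 1→0 → N0(back v1 [-])
[3] deliver 1→2 → N2(back v1 [-])
[4] deliver 1→3 → N3(back v1 [-])
[5] deliver 1→4 → N4(back v1 [-])
[6] propose(1,'r') → ∅
[7] deliver 1→0 → N0(back v1 [r])
[8] deliver 0→1 → ∅
[9] deliver 1→2 → N2(back v1 [r])
[10] deliver 2→1 → N1(prim v1 [r])
[11] timeout(3) → N3(back v2 [-])
[12] deliver 3→1 → N1(back v2 [r])
[13] deliver 1→3 → ∅
[14] deliver 3→4 → N4(back v2 [-])
[15] deliver 4→3 → ∅
[16] deliver 3→2 → N2(prim v2 [r])
[17] deliver 2→3 → ∅
[18] deliver 3→0 → N0(back v2 [r])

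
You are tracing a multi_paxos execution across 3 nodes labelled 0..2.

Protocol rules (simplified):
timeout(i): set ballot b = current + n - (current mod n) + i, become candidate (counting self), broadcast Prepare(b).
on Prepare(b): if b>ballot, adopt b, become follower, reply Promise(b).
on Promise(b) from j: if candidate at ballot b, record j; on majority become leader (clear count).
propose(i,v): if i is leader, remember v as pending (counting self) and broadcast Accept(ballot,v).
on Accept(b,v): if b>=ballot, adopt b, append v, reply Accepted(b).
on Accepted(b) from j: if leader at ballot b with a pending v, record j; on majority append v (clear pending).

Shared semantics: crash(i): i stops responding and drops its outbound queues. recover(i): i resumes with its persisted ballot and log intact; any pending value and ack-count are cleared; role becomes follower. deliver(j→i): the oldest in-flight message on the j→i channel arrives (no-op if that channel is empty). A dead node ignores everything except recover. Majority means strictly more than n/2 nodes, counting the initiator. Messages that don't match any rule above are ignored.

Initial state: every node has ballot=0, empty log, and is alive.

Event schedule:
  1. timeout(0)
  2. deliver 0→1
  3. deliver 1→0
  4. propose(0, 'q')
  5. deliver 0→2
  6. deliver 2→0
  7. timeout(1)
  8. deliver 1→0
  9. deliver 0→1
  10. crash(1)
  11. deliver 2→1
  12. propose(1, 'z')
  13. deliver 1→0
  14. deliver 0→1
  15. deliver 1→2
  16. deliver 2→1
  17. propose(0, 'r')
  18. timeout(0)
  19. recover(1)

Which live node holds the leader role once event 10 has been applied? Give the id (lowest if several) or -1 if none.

-1

step 1 timeout(0): 0={cand,b=3,log=-}
step 2 deliver 0→1: 1={foll,b=3,log=-}
step 3 deliver 1→0: 0={lead,b=3,log=-}
step 4 propose(0,'q'): —
step 5 deliver 0→2: 2={foll,b=3,log=-}
step 6 deliver 2→0: —
step 7 timeout(1): 1={cand,b=7,log=-}
step 8 deliver 1→0: 0={foll,b=7,log=-}
step 9 deliver 0→1: —
step 10 crash(1): 1={✗cand,b=7,log=-}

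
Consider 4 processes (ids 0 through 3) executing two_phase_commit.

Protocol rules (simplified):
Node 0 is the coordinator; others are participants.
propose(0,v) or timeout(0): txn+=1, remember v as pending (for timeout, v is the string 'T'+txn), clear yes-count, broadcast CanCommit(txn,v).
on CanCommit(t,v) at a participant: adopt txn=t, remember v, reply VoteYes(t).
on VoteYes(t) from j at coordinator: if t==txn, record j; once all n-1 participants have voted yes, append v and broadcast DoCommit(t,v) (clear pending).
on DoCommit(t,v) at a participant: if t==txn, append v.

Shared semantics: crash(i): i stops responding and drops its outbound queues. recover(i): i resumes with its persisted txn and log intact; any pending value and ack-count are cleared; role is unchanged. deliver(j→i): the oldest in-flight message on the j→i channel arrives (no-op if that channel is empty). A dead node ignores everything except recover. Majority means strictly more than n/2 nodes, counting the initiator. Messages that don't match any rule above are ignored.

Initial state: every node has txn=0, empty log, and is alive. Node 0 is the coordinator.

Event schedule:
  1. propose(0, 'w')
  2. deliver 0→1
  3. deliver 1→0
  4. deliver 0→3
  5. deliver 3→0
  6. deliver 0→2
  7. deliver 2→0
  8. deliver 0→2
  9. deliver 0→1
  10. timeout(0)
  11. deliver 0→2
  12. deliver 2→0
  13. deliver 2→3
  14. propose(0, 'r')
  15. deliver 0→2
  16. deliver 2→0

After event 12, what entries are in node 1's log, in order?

w

e1 propose(0,'w'): 0[coor,t=1,-]
e2 deliver 0→1: 1[part,t=1,-]
e3 deliver 1→0: ·
e4 deliver 0→3: 3[part,t=1,-]
e5 deliver 3→0: ·
e6 deliver 0→2: 2[part,t=1,-]
e7 deliver 2→0: 0[coor,t=1,w]
e8 deliver 0→2: 2[part,t=1,w]
e9 deliver 0→1: 1[part,t=1,w]
e10 timeout(0): 0[coor,t=2,w]
e11 deliver 0→2: 2[part,t=2,w]
e12 deliver 2→0: ·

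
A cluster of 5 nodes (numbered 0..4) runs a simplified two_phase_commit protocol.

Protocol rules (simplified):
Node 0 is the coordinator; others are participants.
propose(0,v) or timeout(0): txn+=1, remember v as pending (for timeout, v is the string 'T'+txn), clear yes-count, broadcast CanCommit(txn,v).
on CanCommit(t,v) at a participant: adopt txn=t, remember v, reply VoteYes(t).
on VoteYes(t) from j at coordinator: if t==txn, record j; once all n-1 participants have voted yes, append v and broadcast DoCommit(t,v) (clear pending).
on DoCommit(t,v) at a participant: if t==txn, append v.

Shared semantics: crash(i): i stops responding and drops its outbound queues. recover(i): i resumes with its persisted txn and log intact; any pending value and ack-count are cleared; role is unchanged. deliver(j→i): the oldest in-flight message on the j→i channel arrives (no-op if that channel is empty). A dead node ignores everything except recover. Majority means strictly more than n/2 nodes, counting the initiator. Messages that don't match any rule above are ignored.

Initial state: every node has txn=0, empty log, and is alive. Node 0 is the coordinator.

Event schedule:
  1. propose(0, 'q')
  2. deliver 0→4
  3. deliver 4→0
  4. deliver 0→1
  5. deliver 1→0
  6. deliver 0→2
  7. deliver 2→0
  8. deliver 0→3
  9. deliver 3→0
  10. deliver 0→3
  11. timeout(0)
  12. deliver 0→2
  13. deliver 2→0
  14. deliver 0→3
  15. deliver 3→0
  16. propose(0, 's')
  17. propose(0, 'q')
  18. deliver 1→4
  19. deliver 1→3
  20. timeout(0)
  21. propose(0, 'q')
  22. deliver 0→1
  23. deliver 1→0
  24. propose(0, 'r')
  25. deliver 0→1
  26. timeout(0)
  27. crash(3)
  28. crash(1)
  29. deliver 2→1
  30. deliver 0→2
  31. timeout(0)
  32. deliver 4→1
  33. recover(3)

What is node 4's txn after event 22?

[1] propose(0,'q') → N0(coor t1 [-])
[2] deliver 0→4 → N4(part t1 [-])
[3] deliver 4→0 → ∅
[4] deliver 0→1 → N1(part t1 [-])
[5] deliver 1→0 → ∅
[6] deliver 0→2 → N2(part t1 [-])
[7] deliver 2→0 → ∅
[8] deliver 0→3 → N3(part t1 [-])
[9] deliver 3→0 → N0(coor t1 [q])
[10] deliver 0→3 → N3(part t1 [q])
[11] timeout(0) → N0(coor t2 [q])
[12] deliver 0→2 → N2(part t1 [q])
[13] deliver 2→0 → ∅
[14] deliver 0→3 → N3(part t2 [q])
[15] deliver 3→0 → ∅
[16] propose(0,'s') → N0(coor t3 [q])
[17] propose(0,'q') → N0(coor t4 [q])
[18] deliver 1→4 → ∅
[19] deliver 1→3 → ∅
[20] timeout(0) → N0(coor t5 [q])
[21] propose(0,'q') → N0(coor t6 [q])
[22] deliver 0→1 → N1(part t1 [q])

1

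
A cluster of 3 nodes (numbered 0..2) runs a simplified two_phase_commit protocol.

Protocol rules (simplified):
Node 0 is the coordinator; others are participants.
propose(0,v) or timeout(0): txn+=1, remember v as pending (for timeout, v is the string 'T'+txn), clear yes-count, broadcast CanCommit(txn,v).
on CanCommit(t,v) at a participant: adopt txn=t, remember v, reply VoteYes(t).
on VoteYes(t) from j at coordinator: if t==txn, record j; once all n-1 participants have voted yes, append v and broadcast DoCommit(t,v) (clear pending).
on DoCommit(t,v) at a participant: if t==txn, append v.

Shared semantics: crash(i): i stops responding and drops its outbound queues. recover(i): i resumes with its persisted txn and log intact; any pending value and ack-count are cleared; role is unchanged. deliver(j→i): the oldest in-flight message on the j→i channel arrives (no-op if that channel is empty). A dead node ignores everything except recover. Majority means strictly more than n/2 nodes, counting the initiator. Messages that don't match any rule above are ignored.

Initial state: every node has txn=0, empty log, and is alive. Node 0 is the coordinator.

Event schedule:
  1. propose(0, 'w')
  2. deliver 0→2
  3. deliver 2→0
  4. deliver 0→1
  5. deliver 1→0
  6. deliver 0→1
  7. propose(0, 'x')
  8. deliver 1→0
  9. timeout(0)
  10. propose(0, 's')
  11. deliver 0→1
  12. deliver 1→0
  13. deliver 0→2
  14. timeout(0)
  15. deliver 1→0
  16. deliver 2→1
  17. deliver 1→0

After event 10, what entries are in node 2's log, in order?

e1 propose(0,'w'): 0[coor,t=1,-]
e2 deliver 0→2: 2[part,t=1,-]
e3 deliver 2→0: ·
e4 deliver 0→1: 1[part,t=1,-]
e5 deliver 1→0: 0[coor,t=1,w]
e6 deliver 0→1: 1[part,t=1,w]
e7 propose(0,'x'): 0[coor,t=2,w]
e8 deliver 1→0: ·
e9 timeout(0): 0[coor,t=3,w]
e10 propose(0,'s'): 0[coor,t=4,w]

empty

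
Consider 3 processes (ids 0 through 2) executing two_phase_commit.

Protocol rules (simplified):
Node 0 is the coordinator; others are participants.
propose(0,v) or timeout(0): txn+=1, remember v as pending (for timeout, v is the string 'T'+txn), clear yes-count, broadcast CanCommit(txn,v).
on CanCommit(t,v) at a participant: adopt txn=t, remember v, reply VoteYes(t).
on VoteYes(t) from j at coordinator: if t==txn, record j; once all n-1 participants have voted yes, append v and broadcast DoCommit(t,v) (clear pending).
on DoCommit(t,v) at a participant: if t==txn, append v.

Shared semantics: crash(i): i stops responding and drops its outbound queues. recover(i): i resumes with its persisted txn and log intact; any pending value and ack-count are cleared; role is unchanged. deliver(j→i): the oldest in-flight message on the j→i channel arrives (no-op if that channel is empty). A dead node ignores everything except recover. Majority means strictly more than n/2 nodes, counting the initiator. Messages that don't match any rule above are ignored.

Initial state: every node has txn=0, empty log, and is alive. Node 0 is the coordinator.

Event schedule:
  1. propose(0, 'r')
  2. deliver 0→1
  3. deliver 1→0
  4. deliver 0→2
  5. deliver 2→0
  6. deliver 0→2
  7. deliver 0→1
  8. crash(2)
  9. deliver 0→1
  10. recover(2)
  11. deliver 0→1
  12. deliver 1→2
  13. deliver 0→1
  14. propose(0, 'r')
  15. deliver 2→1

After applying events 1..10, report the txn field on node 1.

e1 propose(0,'r'): 0[coor,t=1,-]
e2 deliver 0→1: 1[part,t=1,-]
e3 deliver 1→0: ·
e4 deliver 0→2: 2[part,t=1,-]
e5 deliver 2→0: 0[coor,t=1,r]
e6 deliver 0→2: 2[part,t=1,r]
e7 deliver 0→1: 1[part,t=1,r]
e8 crash(2): 2[✗part,t=1,r]
e9 deliver 0→1: ·
e10 recover(2): 2[part,t=1,r]

1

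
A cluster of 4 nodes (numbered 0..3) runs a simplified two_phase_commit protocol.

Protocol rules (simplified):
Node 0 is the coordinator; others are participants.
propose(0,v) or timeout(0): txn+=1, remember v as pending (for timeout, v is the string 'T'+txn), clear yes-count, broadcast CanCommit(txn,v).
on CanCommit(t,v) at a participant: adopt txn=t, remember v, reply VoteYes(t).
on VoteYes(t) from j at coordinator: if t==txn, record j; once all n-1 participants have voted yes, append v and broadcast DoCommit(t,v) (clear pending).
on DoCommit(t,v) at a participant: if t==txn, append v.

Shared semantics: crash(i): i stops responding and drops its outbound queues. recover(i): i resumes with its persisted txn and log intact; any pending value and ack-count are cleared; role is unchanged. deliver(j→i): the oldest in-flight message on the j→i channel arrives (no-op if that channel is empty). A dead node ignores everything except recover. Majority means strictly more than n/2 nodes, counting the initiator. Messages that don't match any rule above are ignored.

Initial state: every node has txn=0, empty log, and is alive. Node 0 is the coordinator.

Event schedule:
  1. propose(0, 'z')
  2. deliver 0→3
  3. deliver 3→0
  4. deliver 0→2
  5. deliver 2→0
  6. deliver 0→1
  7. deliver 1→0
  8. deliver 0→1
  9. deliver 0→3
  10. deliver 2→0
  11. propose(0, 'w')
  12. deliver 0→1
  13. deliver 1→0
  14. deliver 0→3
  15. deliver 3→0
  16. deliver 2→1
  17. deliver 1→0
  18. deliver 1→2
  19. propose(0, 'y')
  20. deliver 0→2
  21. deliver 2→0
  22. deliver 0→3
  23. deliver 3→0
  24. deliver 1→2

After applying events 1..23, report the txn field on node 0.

step 1 propose(0,'z'): 0={coor,t=1,log=-}
step 2 deliver 0→3: 3={part,t=1,log=-}
step 3 deliver 3→0: —
step 4 deliver 0→2: 2={part,t=1,log=-}
step 5 deliver 2→0: —
step 6 deliver 0→1: 1={part,t=1,log=-}
step 7 deliver 1→0: 0={coor,t=1,log=z}
step 8 deliver 0→1: 1={part,t=1,log=z}
step 9 deliver 0→3: 3={part,t=1,log=z}
step 10 deliver 2→0: —
step 11 propose(0,'w'): 0={coor,t=2,log=z}
step 12 deliver 0→1: 1={part,t=2,log=z}
step 13 deliver 1→0: —
step 14 deliver 0→3: 3={part,t=2,log=z}
step 15 deliver 3→0: —
step 16 deliver 2→1: —
step 17 deliver 1→0: —
step 18 deliver 1→2: —
step 19 propose(0,'y'): 0={coor,t=3,log=z}
step 20 deliver 0→2: 2={part,t=1,log=z}
step 21 deliver 2→0: —
step 22 deliver 0→3: 3={part,t=3,log=z}
step 23 deliver 3→0: —

3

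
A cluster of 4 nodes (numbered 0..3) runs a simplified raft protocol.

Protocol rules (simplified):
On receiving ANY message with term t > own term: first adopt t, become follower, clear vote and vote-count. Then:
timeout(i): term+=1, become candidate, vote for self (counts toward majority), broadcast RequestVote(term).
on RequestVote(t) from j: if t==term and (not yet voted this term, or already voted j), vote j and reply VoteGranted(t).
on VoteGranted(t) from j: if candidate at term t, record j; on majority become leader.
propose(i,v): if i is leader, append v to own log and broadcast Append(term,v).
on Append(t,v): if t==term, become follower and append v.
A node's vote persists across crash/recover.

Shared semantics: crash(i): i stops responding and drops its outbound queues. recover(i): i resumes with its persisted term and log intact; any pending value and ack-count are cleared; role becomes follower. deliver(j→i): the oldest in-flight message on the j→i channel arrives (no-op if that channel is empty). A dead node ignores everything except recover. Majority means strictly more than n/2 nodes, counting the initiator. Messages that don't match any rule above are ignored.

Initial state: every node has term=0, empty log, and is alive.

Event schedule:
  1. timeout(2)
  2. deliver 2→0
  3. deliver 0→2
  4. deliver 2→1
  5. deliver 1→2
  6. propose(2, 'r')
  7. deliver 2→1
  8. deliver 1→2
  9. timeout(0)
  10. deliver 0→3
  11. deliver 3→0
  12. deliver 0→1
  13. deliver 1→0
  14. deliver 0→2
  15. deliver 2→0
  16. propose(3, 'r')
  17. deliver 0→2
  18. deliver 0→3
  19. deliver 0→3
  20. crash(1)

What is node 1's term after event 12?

2

1. timeout(2):  <2:cand t1 ->
2. deliver 2→0:  <0:foll t1 ->
3. deliver 0→2:  nop
4. deliver 2→1:  <1:foll t1 ->
5. deliver 1→2:  <2:lead t1 ->
6. propose(2,'r'):  <2:lead t1 r>
7. deliver 2→1:  <1:foll t1 r>
8. deliver 1→2:  nop
9. timeout(0):  <0:cand t2 ->
10. deliver 0→3:  <3:foll t2 ->
11. deliver 3→0:  nop
12. deliver 0→1:  <1:foll t2 r>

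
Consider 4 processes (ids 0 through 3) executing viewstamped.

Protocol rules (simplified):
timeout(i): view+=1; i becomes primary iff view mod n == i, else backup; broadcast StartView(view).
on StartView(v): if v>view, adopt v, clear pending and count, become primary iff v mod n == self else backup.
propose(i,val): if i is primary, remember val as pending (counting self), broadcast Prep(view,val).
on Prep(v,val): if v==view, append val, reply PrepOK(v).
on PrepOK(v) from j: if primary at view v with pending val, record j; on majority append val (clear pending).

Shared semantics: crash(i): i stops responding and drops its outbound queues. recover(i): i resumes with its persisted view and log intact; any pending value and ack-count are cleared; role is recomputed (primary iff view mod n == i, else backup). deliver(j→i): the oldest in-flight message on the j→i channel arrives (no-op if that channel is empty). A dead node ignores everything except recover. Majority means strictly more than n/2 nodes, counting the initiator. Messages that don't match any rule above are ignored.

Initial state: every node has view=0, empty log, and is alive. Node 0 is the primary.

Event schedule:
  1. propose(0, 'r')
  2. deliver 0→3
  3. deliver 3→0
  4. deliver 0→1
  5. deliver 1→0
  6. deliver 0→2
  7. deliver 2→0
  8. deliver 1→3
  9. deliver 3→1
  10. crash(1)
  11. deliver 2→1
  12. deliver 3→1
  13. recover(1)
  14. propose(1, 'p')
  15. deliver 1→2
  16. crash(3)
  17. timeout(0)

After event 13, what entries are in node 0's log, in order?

[1] propose(0,'r') → ∅
[2] deliver 0→3 → N3(back v0 [r])
[3] deliver 3→0 → ∅
[4] deliver 0→1 → N1(back v0 [r])
[5] deliver 1→0 → N0(prim v0 [r])
[6] deliver 0→2 → N2(back v0 [r])
[7] deliver 2→0 → ∅
[8] deliver 1→3 → ∅
[9] deliver 3→1 → ∅
[10] crash(1) → N1(✗back v0 [r])
[11] deliver 2→1 → ∅
[12] deliver 3→1 → ∅
[13] recover(1) → N1(back v0 [r])

r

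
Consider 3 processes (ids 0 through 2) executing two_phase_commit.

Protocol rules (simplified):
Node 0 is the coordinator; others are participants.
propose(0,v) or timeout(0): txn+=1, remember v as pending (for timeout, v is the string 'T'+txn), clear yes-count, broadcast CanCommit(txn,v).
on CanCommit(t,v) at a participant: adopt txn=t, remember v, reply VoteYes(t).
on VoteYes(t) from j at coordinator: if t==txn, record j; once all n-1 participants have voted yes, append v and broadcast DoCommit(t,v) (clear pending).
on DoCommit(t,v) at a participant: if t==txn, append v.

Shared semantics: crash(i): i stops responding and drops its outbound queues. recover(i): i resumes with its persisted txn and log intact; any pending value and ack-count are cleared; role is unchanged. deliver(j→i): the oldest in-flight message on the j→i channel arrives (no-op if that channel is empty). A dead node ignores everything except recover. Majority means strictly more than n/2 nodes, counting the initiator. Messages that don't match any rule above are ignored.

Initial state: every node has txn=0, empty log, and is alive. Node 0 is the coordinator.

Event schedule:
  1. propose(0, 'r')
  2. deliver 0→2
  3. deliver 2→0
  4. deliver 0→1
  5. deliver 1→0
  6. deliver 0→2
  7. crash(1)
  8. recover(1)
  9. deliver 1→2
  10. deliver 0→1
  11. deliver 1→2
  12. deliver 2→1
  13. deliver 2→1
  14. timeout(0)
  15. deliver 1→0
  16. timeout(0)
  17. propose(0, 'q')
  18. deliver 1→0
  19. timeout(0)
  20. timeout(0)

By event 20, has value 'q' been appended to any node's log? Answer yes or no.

after 1 — propose(0,'r'): n0:coor/t1/[-]
after 2 — deliver 0→2: n2:part/t1/[-]
after 3 — deliver 2→0: ·
after 4 — deliver 0→1: n1:part/t1/[-]
after 5 — deliver 1→0: n0:coor/t1/[r]
after 6 — deliver 0→2: n2:part/t1/[r]
after 7 — crash(1): n1:✗part/t1/[-]
after 8 — recover(1): n1:part/t1/[-]
after 9 — deliver 1→2: ·
after 10 — deliver 0→1: n1:part/t1/[r]
after 11 — deliver 1→2: ·
after 12 — deliver 2→1: ·
after 13 — deliver 2→1: ·
after 14 — timeout(0): n0:coor/t2/[r]
after 15 — deliver 1→0: ·
after 16 — timeout(0): n0:coor/t3/[r]
after 17 — propose(0,'q'): n0:coor/t4/[r]
after 18 — deliver 1→0: ·
after 19 — timeout(0): n0:coor/t5/[r]
after 20 — timeout(0): n0:coor/t6/[r]

no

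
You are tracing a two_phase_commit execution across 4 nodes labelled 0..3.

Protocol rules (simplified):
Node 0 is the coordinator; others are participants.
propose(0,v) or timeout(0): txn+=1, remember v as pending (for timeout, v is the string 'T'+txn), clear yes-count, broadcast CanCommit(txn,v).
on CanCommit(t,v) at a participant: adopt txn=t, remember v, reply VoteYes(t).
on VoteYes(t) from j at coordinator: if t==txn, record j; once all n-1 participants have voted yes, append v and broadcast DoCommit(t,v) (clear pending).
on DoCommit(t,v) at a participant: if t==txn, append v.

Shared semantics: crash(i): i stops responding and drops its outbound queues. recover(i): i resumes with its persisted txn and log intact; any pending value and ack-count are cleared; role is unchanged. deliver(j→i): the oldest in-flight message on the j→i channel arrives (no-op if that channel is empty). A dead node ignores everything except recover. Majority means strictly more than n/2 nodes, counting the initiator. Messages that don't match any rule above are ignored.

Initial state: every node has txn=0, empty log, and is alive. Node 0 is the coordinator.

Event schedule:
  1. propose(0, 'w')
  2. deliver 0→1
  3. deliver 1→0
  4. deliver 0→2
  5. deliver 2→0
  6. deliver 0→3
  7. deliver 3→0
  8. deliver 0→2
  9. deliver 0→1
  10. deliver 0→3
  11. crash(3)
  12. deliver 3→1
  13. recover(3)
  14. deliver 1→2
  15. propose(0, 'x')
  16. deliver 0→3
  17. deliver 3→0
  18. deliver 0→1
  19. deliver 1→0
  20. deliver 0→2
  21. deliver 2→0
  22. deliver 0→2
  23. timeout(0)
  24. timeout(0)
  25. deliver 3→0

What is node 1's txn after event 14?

1

1. propose(0,'w'):  <0:coor t1 ->
2. deliver 0→1:  <1:part t1 ->
3. deliver 1→0:  nop
4. deliver 0→2:  <2:part t1 ->
5. deliver 2→0:  nop
6. deliver 0→3:  <3:part t1 ->
7. deliver 3→0:  <0:coor t1 w>
8. deliver 0→2:  <2:part t1 w>
9. deliver 0→1:  <1:part t1 w>
10. deliver 0→3:  <3:part t1 w>
11. crash(3):  <3:✗part t1 w>
12. deliver 3→1:  nop
13. recover(3):  <3:part t1 w>
14. deliver 1→2:  nop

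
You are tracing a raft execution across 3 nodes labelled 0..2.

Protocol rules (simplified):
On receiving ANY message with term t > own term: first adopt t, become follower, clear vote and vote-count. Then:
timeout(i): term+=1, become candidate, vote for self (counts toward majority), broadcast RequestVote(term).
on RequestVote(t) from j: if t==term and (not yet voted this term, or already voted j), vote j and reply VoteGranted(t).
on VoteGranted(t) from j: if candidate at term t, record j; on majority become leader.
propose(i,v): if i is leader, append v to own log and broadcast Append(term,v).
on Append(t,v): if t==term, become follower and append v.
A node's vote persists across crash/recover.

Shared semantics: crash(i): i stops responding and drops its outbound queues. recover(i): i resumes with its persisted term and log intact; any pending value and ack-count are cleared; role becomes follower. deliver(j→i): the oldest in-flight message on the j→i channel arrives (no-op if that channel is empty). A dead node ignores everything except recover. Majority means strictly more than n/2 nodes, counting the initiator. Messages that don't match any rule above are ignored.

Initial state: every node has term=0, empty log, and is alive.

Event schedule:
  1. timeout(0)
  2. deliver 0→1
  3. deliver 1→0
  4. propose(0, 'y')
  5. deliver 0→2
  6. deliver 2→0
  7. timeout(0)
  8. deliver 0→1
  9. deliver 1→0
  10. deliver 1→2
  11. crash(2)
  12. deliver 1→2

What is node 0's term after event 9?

2

e1 timeout(0): 0[cand,t=1,-]
e2 deliver 0→1: 1[foll,t=1,-]
e3 deliver 1→0: 0[lead,t=1,-]
e4 propose(0,'y'): 0[lead,t=1,y]
e5 deliver 0→2: 2[foll,t=1,-]
e6 deliver 2→0: ·
e7 timeout(0): 0[cand,t=2,y]
e8 deliver 0→1: 1[foll,t=1,y]
e9 deliver 1→0: ·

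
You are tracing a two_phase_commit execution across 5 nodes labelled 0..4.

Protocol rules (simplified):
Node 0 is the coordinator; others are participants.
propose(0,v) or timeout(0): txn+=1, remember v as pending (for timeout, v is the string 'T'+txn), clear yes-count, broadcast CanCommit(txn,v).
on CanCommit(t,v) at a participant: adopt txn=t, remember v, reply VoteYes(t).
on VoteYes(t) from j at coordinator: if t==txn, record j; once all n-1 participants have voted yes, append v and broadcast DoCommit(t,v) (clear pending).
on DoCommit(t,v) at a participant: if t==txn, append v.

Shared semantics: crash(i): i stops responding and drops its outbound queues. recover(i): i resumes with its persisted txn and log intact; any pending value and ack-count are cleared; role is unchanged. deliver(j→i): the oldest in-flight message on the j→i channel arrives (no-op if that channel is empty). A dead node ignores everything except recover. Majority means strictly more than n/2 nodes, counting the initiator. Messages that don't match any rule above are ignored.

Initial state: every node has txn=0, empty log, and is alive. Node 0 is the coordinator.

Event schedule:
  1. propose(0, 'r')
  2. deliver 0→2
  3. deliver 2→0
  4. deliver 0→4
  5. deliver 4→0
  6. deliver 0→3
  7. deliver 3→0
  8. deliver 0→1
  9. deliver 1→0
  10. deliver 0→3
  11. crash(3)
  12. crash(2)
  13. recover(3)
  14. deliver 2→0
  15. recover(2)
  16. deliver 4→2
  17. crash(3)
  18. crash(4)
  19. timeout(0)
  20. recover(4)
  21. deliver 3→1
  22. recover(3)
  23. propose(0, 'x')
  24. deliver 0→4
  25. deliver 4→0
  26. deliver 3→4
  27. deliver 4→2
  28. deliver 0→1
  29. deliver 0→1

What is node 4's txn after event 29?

[1] propose(0,'r') → N0(coor t1 [-])
[2] deliver 0→2 → N2(part t1 [-])
[3] deliver 2→0 → ∅
[4] deliver 0→4 → N4(part t1 [-])
[5] deliver 4→0 → ∅
[6] deliver 0→3 → N3(part t1 [-])
[7] deliver 3→0 → ∅
[8] deliver 0→1 → N1(part t1 [-])
[9] deliver 1→0 → N0(coor t1 [r])
[10] deliver 0→3 → N3(part t1 [r])
[11] crash(3) → N3(✗part t1 [r])
[12] crash(2) → N2(✗part t1 [-])
[13] recover(3) → N3(part t1 [r])
[14] deliver 2→0 → ∅
[15] recover(2) → N2(part t1 [-])
[16] deliver 4→2 → ∅
[17] crash(3) → N3(✗part t1 [r])
[18] crash(4) → N4(✗part t1 [-])
[19] timeout(0) → N0(coor t2 [r])
[20] recover(4) → N4(part t1 [-])
[21] deliver 3→1 → ∅
[22] recover(3) → N3(part t1 [r])
[23] propose(0,'x') → N0(coor t3 [r])
[24] deliver 0→4 → N4(part t1 [r])
[25] deliver 4→0 → ∅
[26] deliver 3→4 → ∅
[27] deliver 4→2 → ∅
[28] deliver 0→1 → N1(part t1 [r])
[29] deliver 0→1 → N1(part t2 [r])

1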